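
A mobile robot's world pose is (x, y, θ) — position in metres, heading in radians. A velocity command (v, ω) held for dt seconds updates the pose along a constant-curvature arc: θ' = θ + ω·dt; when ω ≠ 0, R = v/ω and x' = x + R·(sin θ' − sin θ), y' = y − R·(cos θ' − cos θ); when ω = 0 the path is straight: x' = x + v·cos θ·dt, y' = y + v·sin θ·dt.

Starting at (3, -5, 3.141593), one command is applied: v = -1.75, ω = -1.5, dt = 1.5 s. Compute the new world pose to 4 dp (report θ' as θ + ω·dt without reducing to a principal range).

θ' = 3.1416 + -1.5·1.5 = 0.8916
R = v/ω = -1.75/-1.5 = 1.1667
x' = 3 + 1.1667·(sin 0.8916 − sin 3.1416) = 3.9078
y' = -5 − 1.1667·(cos 0.8916 − cos 3.1416) = -6.8995

(3.9078, -6.8995, 0.8916)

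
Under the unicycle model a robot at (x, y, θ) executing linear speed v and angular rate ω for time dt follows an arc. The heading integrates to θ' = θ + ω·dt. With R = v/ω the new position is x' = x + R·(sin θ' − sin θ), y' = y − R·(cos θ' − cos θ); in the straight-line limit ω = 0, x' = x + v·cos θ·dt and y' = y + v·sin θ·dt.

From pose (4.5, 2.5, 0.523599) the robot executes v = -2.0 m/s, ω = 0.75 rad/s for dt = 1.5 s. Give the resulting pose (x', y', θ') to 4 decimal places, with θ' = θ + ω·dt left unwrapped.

θ' = 0.5236 + 0.75·1.5 = 1.6486
R = v/ω = -2.0/0.75 = -2.6667
x' = 4.5 + -2.6667·(sin 1.6486 − sin 0.5236) = 3.1747
y' = 2.5 − -2.6667·(cos 1.6486 − cos 0.5236) = -0.0167

(3.1747, -0.0167, 1.6486)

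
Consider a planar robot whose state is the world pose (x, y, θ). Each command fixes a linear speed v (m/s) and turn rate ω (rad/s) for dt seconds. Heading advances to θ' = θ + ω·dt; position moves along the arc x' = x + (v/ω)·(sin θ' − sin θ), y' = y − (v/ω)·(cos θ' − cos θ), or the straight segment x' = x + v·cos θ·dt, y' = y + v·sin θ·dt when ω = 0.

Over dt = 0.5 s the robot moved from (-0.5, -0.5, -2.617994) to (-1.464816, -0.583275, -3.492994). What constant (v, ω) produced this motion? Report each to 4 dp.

v = 2.0000, ω = -1.7500

Δθ = -3.492994 − -2.617994 = -0.875000
ω = Δθ/dt = -0.875000/0.5 = -1.7500
R = Δx/(sin θ' − sin θ) = -1.1429
v = R·ω = -1.1429·-1.7500 = 2.0000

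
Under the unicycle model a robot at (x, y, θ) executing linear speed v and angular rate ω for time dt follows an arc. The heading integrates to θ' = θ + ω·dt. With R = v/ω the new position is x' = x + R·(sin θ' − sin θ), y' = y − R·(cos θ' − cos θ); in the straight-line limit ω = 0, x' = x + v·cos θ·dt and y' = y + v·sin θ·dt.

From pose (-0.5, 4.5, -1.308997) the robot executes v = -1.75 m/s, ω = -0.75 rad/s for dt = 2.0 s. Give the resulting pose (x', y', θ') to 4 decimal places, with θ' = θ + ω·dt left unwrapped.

(0.9920, 7.3094, -2.8090)

θ' = -1.3090 + -0.75·2.0 = -2.8090
R = v/ω = -1.75/-0.75 = 2.3333
x' = -0.5 + 2.3333·(sin -2.8090 − sin -1.3090) = 0.9920
y' = 4.5 − 2.3333·(cos -2.8090 − cos -1.3090) = 7.3094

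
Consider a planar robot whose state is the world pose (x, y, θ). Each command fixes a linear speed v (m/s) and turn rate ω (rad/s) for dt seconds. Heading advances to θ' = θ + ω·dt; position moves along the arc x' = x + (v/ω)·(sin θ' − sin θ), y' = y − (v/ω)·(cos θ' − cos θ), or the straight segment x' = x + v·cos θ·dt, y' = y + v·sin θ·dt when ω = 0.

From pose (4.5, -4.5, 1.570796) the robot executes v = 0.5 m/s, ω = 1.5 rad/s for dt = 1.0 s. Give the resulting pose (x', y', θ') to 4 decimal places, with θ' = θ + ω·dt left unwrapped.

(4.1902, -4.1675, 3.0708)

θ' = 1.5708 + 1.5·1.0 = 3.0708
R = v/ω = 0.5/1.5 = 0.3333
x' = 4.5 + 0.3333·(sin 3.0708 − sin 1.5708) = 4.1902
y' = -4.5 − 0.3333·(cos 3.0708 − cos 1.5708) = -4.1675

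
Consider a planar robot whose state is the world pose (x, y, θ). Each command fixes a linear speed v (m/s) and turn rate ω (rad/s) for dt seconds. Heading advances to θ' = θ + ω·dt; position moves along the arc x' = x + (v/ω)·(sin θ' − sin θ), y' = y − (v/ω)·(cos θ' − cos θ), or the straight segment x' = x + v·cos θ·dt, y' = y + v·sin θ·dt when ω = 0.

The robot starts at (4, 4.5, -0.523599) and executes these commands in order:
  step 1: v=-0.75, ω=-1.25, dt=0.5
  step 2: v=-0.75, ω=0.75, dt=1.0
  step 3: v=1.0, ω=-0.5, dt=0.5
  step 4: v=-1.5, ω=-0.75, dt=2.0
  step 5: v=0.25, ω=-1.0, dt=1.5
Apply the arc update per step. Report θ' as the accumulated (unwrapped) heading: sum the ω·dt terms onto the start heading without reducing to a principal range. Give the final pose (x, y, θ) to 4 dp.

step 1: θ'=-1.1486 (R=0.6000) → pose (3.7527, 4.7738, -1.1486)
step 2: θ'=-0.3986 (R=-1.0000) → pose (3.2286, 5.2856, -0.3986)
step 3: θ'=-0.6486 (R=-2.0000) → pose (3.6605, 5.0362, -0.6486)
step 4: θ'=-2.1486 (R=2.0000) → pose (3.1933, 7.7225, -2.1486)
step 5: θ'=-3.6486 (R=-0.2500) → pose (2.8625, 7.6405, -3.6486)

(2.8625, 7.6405, -3.6486)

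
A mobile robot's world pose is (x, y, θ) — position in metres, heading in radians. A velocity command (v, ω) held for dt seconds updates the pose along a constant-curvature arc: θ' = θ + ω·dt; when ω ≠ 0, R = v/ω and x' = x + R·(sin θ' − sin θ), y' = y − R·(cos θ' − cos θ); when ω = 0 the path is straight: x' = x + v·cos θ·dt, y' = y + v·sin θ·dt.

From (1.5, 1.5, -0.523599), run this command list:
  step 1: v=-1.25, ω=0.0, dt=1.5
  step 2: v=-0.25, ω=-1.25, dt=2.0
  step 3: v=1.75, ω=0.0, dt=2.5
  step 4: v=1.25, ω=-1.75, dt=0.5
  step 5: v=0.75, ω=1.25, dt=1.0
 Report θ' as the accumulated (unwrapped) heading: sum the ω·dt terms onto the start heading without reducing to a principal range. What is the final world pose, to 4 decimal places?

(-5.6625, 2.5768, -2.6486)

step 1: θ'=-0.5236 (straight) → pose (-0.1238, 2.4375, -0.5236)
step 2: θ'=-3.0236 (R=0.2000) → pose (-0.0473, 2.8093, -3.0236)
step 3: θ'=-3.0236 (straight) → pose (-4.3919, 2.2943, -3.0236)
step 4: θ'=-3.8986 (R=-0.7143) → pose (-4.9665, 2.4844, -3.8986)
step 5: θ'=-2.6486 (R=0.6000) → pose (-5.6625, 2.5768, -2.6486)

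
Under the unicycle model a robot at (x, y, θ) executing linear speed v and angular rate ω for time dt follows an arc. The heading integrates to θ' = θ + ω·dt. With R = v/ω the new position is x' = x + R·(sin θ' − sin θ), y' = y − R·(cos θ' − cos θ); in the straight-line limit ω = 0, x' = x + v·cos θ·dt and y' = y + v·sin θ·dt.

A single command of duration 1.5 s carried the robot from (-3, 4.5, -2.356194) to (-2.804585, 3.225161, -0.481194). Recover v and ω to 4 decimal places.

Δθ = -0.481194 − -2.356194 = 1.875000
ω = Δθ/dt = 1.875000/1.5 = 1.2500
R = −Δy/(cos θ' − cos θ) = 0.8000
v = R·ω = 0.8000·1.2500 = 1.0000

v = 1.0000, ω = 1.2500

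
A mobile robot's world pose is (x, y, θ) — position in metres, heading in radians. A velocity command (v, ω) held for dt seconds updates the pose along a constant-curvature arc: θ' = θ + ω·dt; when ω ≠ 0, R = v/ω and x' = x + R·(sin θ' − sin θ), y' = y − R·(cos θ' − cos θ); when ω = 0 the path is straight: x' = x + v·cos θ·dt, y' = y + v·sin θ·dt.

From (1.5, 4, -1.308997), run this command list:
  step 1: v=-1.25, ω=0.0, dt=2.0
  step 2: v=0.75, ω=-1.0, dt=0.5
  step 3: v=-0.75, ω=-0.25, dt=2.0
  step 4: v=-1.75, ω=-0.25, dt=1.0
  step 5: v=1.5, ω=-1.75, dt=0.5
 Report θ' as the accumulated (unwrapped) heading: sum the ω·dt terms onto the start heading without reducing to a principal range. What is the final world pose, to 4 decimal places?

step 1: θ'=-1.3090 (straight) → pose (0.8530, 6.4148, -1.3090)
step 2: θ'=-1.8090 (R=-0.7500) → pose (0.8573, 6.0437, -1.8090)
step 3: θ'=-2.3090 (R=3.0000) → pose (1.5536, 7.3547, -2.3090)
step 4: θ'=-2.5590 (R=7.0000) → pose (2.8800, 8.4893, -2.5590)
step 5: θ'=-3.4340 (R=-0.8571) → pose (2.1613, 8.3843, -3.4340)

(2.1613, 8.3843, -3.4340)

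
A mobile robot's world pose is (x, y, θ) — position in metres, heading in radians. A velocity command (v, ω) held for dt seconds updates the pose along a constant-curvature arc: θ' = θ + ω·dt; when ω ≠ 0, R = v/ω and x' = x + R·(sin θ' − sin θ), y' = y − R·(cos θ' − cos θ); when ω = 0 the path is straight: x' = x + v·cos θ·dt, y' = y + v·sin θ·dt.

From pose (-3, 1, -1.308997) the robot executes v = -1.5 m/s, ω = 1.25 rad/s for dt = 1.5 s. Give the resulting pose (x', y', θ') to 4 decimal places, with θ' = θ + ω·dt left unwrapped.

θ' = -1.3090 + 1.25·1.5 = 0.5660
R = v/ω = -1.5/1.25 = -1.2000
x' = -3 + -1.2000·(sin 0.5660 − sin -1.3090) = -4.8026
y' = 1 − -1.2000·(cos 0.5660 − cos -1.3090) = 1.7023

(-4.8026, 1.7023, 0.5660)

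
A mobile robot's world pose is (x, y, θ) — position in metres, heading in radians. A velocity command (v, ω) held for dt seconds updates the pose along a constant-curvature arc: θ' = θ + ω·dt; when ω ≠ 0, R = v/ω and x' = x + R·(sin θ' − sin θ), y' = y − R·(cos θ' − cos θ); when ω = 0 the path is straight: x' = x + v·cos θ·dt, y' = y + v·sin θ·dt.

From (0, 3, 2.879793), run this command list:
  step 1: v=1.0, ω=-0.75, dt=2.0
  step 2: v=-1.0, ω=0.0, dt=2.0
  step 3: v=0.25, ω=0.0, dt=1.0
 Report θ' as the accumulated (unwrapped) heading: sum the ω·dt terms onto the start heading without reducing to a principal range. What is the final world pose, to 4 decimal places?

step 1: θ'=1.3798 (R=-1.3333) → pose (-0.9640, 4.5410, 1.3798)
step 2: θ'=1.3798 (straight) → pose (-1.3437, 2.5774, 1.3798)
step 3: θ'=1.3798 (straight) → pose (-1.2962, 2.8229, 1.3798)

(-1.2962, 2.8229, 1.3798)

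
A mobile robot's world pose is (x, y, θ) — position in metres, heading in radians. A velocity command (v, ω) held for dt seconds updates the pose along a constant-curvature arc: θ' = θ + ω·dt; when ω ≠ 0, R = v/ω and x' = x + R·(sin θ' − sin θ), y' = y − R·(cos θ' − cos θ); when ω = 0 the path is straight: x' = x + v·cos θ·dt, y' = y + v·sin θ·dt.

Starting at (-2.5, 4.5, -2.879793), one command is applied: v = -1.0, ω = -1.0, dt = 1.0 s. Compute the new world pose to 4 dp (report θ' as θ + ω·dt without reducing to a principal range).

θ' = -2.8798 + -1.0·1.0 = -3.8798
R = v/ω = -1.0/-1.0 = 1.0000
x' = -2.5 + 1.0000·(sin -3.8798 − sin -2.8798) = -1.5682
y' = 4.5 − 1.0000·(cos -3.8798 − cos -2.8798) = 4.2738

(-1.5682, 4.2738, -3.8798)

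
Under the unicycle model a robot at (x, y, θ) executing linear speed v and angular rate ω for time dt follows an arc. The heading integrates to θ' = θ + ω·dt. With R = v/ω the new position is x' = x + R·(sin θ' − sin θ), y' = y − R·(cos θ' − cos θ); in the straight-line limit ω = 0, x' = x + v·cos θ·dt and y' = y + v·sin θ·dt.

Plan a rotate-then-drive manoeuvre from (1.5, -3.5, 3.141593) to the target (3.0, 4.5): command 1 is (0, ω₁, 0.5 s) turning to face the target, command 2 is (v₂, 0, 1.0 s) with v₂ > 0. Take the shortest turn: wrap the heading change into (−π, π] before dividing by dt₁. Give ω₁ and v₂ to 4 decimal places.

ω₁ = -3.5123, v₂ = 8.1394

heading to target = atan2(4.5−-3.5, 3−1.5) = 1.3854
Δθ = wrap(1.3854 − 3.1416) = -1.7561; ω₁ = Δθ/dt₁ = -3.5123
distance = √((3−1.5)² + (4.5−-3.5)²) = 8.1394; v₂ = distance/dt₂ = 8.1394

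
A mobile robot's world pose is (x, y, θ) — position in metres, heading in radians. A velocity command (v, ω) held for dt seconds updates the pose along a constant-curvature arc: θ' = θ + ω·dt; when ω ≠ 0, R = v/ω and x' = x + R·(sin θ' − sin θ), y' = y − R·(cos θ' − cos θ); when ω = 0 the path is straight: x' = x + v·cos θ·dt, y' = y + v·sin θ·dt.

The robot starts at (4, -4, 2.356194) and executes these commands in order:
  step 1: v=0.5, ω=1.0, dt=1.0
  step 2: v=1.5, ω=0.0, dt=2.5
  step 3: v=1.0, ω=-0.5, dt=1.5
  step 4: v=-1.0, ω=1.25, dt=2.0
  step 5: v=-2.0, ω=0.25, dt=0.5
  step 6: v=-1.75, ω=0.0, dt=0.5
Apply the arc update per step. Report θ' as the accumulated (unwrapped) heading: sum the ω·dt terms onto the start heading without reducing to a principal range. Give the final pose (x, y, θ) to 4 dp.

(-1.2976, -1.7776, 5.2312)

step 1: θ'=3.3562 (R=0.5000) → pose (3.5400, -3.8650, 3.3562)
step 2: θ'=3.3562 (straight) → pose (-0.1240, -4.6636, 3.3562)
step 3: θ'=2.6062 (R=-2.0000) → pose (-1.5703, -4.4296, 2.6062)
step 4: θ'=5.1062 (R=-0.8000) → pose (-0.4234, -3.4346, 5.1062)
step 5: θ'=5.2312 (R=-8.0000) → pose (-0.8637, -2.5375, 5.2312)
step 6: θ'=5.2312 (straight) → pose (-1.2976, -1.7776, 5.2312)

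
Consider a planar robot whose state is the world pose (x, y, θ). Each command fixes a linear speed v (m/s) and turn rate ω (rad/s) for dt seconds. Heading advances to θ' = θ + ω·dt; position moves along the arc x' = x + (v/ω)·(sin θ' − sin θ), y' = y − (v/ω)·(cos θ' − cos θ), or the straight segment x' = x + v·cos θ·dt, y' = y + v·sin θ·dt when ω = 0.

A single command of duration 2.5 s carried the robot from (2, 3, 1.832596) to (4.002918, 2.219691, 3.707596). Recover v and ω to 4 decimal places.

Δθ = 3.707596 − 1.832596 = 1.875000
ω = Δθ/dt = 1.875000/2.5 = 0.7500
R = Δx/(sin θ' − sin θ) = -1.3333
v = R·ω = -1.3333·0.7500 = -1.0000

v = -1.0000, ω = 0.7500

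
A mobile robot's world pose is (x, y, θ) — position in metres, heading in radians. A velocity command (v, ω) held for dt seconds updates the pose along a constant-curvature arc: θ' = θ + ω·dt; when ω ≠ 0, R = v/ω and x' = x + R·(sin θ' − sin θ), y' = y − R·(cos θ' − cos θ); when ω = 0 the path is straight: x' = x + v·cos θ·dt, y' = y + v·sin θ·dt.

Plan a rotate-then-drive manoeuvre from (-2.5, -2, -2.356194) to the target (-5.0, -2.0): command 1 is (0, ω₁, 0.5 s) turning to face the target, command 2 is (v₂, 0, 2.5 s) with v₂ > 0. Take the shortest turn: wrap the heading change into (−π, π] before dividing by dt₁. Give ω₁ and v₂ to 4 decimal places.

ω₁ = -1.5708, v₂ = 1.0000

heading to target = atan2(-2−-2, -5−-2.5) = 3.1416
Δθ = wrap(3.1416 − -2.3562) = -0.7854; ω₁ = Δθ/dt₁ = -1.5708
distance = √((-5−-2.5)² + (-2−-2)²) = 2.5000; v₂ = distance/dt₂ = 1.0000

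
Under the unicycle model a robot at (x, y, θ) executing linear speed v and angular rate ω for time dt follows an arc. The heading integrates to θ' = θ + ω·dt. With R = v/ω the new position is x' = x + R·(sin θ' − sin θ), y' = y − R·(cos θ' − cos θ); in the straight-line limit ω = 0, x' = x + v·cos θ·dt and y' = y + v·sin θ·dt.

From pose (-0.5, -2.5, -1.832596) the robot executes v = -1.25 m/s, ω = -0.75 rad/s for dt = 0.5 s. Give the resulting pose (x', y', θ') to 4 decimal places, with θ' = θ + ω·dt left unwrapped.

θ' = -1.8326 + -0.75·0.5 = -2.2076
R = v/ω = -1.25/-0.75 = 1.6667
x' = -0.5 + 1.6667·(sin -2.2076 − sin -1.8326) = -0.2301
y' = -2.5 − 1.6667·(cos -2.2076 − cos -1.8326) = -1.9403

(-0.2301, -1.9403, -2.2076)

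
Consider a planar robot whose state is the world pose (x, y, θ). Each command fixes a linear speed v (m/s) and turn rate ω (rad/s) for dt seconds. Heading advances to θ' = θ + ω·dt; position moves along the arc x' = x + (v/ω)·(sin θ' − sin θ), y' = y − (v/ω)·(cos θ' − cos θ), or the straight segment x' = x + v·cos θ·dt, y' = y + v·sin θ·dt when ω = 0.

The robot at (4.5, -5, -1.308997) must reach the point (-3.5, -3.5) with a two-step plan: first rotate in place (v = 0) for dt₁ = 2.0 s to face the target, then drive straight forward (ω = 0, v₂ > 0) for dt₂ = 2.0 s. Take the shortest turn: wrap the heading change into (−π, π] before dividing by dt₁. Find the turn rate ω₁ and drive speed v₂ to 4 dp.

heading to target = atan2(-3.5−-5, -3.5−4.5) = 2.9562
Δθ = wrap(2.9562 − -1.3090) = -2.0179; ω₁ = Δθ/dt₁ = -1.0090
distance = √((-3.5−4.5)² + (-3.5−-5)²) = 8.1394; v₂ = distance/dt₂ = 4.0697

ω₁ = -1.0090, v₂ = 4.0697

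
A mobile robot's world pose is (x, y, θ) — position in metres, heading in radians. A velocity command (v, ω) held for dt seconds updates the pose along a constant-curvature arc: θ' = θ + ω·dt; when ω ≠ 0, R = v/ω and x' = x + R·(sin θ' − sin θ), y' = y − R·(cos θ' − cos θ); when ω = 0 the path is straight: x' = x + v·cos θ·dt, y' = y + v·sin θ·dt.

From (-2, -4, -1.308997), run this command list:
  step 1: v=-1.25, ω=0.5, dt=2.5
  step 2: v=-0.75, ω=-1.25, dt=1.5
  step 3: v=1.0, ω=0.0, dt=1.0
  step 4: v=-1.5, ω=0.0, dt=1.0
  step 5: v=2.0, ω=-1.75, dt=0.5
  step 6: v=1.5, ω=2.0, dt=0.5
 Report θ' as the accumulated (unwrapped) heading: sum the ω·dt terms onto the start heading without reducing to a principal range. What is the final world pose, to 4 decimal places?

step 1: θ'=-0.0590 (R=-2.5000) → pose (-4.2674, -2.1514, -0.0590)
step 2: θ'=-1.9340 (R=0.6000) → pose (-4.7929, -1.3393, -1.9340)
step 3: θ'=-1.9340 (straight) → pose (-5.1482, -2.2740, -1.9340)
step 4: θ'=-1.9340 (straight) → pose (-4.6153, -0.8719, -1.9340)
step 5: θ'=-2.8090 (R=-1.1429) → pose (-5.3104, -1.5461, -2.8090)
step 6: θ'=-1.8090 (R=0.7500) → pose (-5.7944, -2.0780, -1.8090)

(-5.7944, -2.0780, -1.8090)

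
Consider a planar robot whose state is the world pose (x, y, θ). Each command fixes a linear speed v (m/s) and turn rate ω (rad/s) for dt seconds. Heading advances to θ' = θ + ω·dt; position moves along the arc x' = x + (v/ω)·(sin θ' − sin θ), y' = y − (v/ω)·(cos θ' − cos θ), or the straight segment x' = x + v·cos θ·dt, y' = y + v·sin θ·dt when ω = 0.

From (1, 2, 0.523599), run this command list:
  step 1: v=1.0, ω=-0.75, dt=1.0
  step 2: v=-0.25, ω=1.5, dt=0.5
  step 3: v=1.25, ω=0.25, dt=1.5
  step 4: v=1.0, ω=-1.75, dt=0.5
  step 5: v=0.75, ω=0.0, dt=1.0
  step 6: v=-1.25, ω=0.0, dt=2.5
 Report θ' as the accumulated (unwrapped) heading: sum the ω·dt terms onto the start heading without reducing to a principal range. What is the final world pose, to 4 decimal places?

(1.3168, 3.5025, 0.0236)

step 1: θ'=-0.2264 (R=-1.3333) → pose (1.9660, 2.1446, -0.2264)
step 2: θ'=0.5236 (R=-0.1667) → pose (1.8452, 2.1265, 0.5236)
step 3: θ'=0.8986 (R=5.0000) → pose (3.2575, 3.3431, 0.8986)
step 4: θ'=0.0236 (R=-0.5714) → pose (3.6911, 3.5586, 0.0236)
step 5: θ'=0.0236 (straight) → pose (4.4409, 3.5763, 0.0236)
step 6: θ'=0.0236 (straight) → pose (1.3168, 3.5025, 0.0236)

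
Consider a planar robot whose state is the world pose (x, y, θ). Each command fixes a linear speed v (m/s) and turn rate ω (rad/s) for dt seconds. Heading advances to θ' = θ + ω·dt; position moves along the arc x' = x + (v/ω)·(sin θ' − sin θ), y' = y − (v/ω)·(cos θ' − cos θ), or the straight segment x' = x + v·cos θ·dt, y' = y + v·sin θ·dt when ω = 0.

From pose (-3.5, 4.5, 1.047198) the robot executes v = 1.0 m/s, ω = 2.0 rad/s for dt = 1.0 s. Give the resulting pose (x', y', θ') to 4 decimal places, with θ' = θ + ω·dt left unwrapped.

(-3.8859, 5.2478, 3.0472)

θ' = 1.0472 + 2.0·1.0 = 3.0472
R = v/ω = 1.0/2.0 = 0.5000
x' = -3.5 + 0.5000·(sin 3.0472 − sin 1.0472) = -3.8859
y' = 4.5 − 0.5000·(cos 3.0472 − cos 1.0472) = 5.2478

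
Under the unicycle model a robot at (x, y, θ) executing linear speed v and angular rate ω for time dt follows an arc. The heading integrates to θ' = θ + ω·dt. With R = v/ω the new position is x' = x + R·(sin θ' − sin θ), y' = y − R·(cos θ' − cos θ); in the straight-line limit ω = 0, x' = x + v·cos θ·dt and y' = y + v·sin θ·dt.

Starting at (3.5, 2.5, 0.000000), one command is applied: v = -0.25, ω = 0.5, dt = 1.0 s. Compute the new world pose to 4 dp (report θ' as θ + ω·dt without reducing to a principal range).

θ' = 0.0000 + 0.5·1.0 = 0.5000
R = v/ω = -0.25/0.5 = -0.5000
x' = 3.5 + -0.5000·(sin 0.5000 − sin 0.0000) = 3.2603
y' = 2.5 − -0.5000·(cos 0.5000 − cos 0.0000) = 2.4388

(3.2603, 2.4388, 0.5000)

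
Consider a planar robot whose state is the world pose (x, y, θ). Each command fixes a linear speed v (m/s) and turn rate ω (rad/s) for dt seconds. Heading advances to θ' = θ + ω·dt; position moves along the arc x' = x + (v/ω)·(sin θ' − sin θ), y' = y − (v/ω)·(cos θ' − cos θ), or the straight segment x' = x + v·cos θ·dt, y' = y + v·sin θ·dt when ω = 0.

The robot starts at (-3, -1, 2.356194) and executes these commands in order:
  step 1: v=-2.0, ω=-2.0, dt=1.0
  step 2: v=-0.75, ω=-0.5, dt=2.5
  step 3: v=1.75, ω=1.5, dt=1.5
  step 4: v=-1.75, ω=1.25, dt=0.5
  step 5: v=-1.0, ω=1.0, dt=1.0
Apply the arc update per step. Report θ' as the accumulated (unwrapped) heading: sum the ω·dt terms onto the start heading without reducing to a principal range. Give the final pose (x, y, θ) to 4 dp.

(-2.1600, -3.1407, 2.9812)

step 1: θ'=0.3562 (R=1.0000) → pose (-3.3584, -2.6443, 0.3562)
step 2: θ'=-0.8938 (R=1.5000) → pose (-5.0507, -2.1782, -0.8938)
step 3: θ'=1.3562 (R=1.1667) → pose (-3.0014, -1.6958, 1.3562)
step 4: θ'=1.9812 (R=-1.4000) → pose (-2.9172, -2.5525, 1.9812)
step 5: θ'=2.9812 (R=-1.0000) → pose (-2.1600, -3.1407, 2.9812)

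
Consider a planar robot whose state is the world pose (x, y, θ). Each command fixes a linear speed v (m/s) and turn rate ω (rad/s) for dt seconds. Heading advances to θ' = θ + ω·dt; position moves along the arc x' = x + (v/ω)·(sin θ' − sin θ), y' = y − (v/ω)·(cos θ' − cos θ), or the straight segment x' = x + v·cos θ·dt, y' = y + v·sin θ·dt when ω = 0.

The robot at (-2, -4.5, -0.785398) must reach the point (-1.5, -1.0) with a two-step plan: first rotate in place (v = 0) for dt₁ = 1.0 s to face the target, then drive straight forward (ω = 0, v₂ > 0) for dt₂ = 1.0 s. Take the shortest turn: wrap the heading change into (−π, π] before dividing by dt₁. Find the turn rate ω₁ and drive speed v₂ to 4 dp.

ω₁ = 2.2143, v₂ = 3.5355

heading to target = atan2(-1−-4.5, -1.5−-2) = 1.4289
Δθ = wrap(1.4289 − -0.7854) = 2.2143; ω₁ = Δθ/dt₁ = 2.2143
distance = √((-1.5−-2)² + (-1−-4.5)²) = 3.5355; v₂ = distance/dt₂ = 3.5355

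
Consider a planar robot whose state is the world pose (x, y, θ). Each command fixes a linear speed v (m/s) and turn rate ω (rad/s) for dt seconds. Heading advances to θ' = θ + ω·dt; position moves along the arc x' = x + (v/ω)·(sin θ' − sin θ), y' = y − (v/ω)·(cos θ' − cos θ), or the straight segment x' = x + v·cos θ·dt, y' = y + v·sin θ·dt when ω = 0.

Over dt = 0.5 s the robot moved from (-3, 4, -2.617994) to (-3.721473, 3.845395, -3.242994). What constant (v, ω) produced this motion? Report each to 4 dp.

Δθ = -3.242994 − -2.617994 = -0.625000
ω = Δθ/dt = -0.625000/0.5 = -1.2500
R = Δx/(sin θ' − sin θ) = -1.2000
v = R·ω = -1.2000·-1.2500 = 1.5000

v = 1.5000, ω = -1.2500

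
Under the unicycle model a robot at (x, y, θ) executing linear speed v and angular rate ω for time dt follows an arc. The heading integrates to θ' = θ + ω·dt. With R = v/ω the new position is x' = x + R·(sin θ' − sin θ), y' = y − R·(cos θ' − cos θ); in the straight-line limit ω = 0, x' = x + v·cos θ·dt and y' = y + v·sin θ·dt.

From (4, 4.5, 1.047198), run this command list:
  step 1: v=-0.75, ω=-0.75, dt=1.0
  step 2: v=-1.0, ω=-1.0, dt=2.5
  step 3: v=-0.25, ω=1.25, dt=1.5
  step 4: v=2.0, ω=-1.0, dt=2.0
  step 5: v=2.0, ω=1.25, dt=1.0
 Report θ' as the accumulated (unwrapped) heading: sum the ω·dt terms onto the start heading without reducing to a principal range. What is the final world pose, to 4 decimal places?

step 1: θ'=0.2972 (R=1.0000) → pose (3.4268, 4.0438, 0.2972)
step 2: θ'=-2.2028 (R=1.0000) → pose (2.3271, 5.5908, -2.2028)
step 3: θ'=-0.3278 (R=-0.2000) → pose (2.2302, 5.8983, -0.3278)
step 4: θ'=-2.3278 (R=-2.0000) → pose (3.0400, 2.6313, -2.3278)
step 5: θ'=-1.0778 (R=1.6000) → pose (2.7936, 0.7752, -1.0778)

(2.7936, 0.7752, -1.0778)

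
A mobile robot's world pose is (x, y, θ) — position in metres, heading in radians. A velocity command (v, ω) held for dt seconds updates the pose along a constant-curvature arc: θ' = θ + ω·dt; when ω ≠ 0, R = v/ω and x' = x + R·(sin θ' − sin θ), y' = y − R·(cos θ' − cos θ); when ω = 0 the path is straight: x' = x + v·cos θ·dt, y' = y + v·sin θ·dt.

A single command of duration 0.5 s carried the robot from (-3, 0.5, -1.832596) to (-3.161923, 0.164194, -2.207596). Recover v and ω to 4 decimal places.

Δθ = -2.207596 − -1.832596 = -0.375000
ω = Δθ/dt = -0.375000/0.5 = -0.7500
R = −Δy/(cos θ' − cos θ) = -1.0000
v = R·ω = -1.0000·-0.7500 = 0.7500

v = 0.7500, ω = -0.7500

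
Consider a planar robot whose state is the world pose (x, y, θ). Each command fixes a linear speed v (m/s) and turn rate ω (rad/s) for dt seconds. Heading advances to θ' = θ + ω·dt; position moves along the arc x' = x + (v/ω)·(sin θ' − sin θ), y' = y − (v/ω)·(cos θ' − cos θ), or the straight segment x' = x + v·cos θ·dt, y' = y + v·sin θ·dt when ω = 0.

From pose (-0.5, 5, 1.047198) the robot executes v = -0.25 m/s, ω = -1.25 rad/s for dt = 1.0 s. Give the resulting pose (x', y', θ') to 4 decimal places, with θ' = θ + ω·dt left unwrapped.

θ' = 1.0472 + -1.25·1.0 = -0.2028
R = v/ω = -0.25/-1.25 = 0.2000
x' = -0.5 + 0.2000·(sin -0.2028 − sin 1.0472) = -0.7135
y' = 5 − 0.2000·(cos -0.2028 − cos 1.0472) = 4.9041

(-0.7135, 4.9041, -0.2028)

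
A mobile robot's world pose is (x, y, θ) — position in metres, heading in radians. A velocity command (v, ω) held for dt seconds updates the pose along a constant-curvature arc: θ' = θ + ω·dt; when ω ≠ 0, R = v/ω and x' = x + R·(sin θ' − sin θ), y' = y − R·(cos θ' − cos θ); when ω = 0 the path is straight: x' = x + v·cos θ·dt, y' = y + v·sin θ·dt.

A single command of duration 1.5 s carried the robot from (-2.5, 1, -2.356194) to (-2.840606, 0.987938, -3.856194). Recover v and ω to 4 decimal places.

Δθ = -3.856194 − -2.356194 = -1.500000
ω = Δθ/dt = -1.500000/1.5 = -1.0000
R = Δx/(sin θ' − sin θ) = -0.2500
v = R·ω = -0.2500·-1.0000 = 0.2500

v = 0.2500, ω = -1.0000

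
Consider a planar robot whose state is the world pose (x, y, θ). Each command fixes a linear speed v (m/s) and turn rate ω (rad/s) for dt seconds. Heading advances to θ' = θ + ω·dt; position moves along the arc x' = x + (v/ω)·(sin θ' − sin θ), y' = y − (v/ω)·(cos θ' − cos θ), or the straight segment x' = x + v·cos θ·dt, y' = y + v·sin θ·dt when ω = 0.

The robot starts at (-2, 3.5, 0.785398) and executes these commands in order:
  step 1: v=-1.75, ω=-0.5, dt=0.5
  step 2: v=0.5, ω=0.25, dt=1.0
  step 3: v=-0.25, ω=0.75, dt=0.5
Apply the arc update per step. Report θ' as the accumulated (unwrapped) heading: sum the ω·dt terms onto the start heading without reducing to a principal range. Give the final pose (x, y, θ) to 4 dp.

step 1: θ'=0.5354 (R=3.5000) → pose (-2.6892, 2.9646, 0.5354)
step 2: θ'=0.7854 (R=2.0000) → pose (-2.2954, 3.2706, 0.7854)
step 3: θ'=1.1604 (R=-0.3333) → pose (-2.3653, 3.1679, 1.1604)

(-2.3653, 3.1679, 1.1604)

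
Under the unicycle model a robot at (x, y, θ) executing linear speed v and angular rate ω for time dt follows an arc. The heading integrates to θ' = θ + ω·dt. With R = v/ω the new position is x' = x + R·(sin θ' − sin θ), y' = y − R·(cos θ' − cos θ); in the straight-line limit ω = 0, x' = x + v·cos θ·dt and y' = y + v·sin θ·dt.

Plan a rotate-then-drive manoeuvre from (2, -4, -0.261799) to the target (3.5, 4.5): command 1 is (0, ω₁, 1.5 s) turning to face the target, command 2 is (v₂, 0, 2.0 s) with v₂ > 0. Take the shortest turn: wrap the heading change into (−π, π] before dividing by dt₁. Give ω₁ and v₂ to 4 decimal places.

ω₁ = 1.1053, v₂ = 4.3157

heading to target = atan2(4.5−-4, 3.5−2) = 1.3961
Δθ = wrap(1.3961 − -0.2618) = 1.6579; ω₁ = Δθ/dt₁ = 1.1053
distance = √((3.5−2)² + (4.5−-4)²) = 8.6313; v₂ = distance/dt₂ = 4.3157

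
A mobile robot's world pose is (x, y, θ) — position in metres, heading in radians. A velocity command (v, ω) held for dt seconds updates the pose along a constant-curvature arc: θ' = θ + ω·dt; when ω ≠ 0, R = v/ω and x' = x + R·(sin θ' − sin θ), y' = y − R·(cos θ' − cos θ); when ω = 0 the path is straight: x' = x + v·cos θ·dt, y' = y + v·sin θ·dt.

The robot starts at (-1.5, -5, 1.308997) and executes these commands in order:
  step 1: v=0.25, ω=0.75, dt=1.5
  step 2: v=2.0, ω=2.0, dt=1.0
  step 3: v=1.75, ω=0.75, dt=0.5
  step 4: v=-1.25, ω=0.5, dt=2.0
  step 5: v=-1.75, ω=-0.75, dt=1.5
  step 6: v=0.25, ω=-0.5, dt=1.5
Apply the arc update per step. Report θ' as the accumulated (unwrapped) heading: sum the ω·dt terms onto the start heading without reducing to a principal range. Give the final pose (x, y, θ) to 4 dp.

(-6.0533, -2.2236, 3.9340)

step 1: θ'=2.4340 (R=0.3333) → pose (-1.6053, -4.6604, 2.4340)
step 2: θ'=4.4340 (R=1.0000) → pose (-3.2168, -5.1455, 4.4340)
step 3: θ'=4.8090 (R=2.3333) → pose (-3.2958, -6.0118, 4.8090)
step 4: θ'=5.8090 (R=-2.5000) → pose (-4.6426, -4.0288, 5.8090)
step 5: θ'=4.6840 (R=2.3333) → pose (-5.9095, -1.8867, 4.6840)
step 6: θ'=3.9340 (R=-0.5000) → pose (-6.0533, -2.2236, 3.9340)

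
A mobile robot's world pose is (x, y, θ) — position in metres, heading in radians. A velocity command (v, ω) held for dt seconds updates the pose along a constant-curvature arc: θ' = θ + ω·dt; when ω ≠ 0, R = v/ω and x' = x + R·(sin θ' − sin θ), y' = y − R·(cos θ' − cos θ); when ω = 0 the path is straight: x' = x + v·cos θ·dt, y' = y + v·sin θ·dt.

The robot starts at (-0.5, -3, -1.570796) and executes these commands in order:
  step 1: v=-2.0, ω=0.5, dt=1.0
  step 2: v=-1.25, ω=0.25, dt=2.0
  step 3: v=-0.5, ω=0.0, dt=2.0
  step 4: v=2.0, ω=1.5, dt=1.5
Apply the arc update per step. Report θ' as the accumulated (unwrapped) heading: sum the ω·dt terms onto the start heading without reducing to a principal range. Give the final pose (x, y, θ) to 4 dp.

step 1: θ'=-1.0708 (R=-4.0000) → pose (-0.9897, -1.0823, -1.0708)
step 2: θ'=-0.5708 (R=-5.0000) → pose (-2.6761, 0.7279, -0.5708)
step 3: θ'=-0.5708 (straight) → pose (-3.5175, 1.2682, -0.5708)
step 4: θ'=1.6792 (R=1.3333) → pose (-1.4716, 2.5345, 1.6792)

(-1.4716, 2.5345, 1.6792)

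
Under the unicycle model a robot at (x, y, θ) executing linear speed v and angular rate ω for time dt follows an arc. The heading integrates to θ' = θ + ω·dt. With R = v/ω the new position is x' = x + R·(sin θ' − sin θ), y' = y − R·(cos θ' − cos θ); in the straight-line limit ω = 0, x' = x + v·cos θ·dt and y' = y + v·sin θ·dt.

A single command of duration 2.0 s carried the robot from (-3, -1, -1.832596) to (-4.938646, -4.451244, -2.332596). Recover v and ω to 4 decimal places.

Δθ = -2.332596 − -1.832596 = -0.500000
ω = Δθ/dt = -0.500000/2.0 = -0.2500
R = −Δy/(cos θ' − cos θ) = -8.0000
v = R·ω = -8.0000·-0.2500 = 2.0000

v = 2.0000, ω = -0.2500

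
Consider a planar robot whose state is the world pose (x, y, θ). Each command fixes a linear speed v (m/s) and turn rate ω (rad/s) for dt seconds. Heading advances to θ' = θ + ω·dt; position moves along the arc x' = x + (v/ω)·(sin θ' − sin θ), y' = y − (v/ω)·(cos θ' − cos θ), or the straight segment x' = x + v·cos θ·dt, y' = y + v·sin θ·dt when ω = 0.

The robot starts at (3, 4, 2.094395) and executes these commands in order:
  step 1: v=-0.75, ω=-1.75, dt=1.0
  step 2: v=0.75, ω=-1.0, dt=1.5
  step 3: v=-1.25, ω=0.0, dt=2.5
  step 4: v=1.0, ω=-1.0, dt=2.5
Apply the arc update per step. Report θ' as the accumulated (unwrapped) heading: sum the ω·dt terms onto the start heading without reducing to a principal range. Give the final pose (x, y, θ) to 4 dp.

step 1: θ'=0.3444 (R=0.4286) → pose (2.7735, 3.3823, 0.3444)
step 2: θ'=-1.1556 (R=-0.7500) → pose (3.7130, 2.9789, -1.1556)
step 3: θ'=-1.1556 (straight) → pose (2.4525, 5.8384, -1.1556)
step 4: θ'=-3.6556 (R=-1.0000) → pose (1.0458, 4.5642, -3.6556)

(1.0458, 4.5642, -3.6556)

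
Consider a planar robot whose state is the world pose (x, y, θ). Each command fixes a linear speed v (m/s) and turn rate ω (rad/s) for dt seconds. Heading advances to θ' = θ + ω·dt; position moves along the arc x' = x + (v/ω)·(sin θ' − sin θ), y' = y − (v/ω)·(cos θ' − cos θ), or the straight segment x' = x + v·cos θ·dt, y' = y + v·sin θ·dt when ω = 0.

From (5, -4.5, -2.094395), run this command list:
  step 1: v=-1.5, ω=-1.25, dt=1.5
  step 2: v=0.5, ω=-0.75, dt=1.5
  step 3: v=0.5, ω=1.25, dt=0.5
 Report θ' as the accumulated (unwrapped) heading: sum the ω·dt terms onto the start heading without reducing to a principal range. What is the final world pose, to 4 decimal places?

step 1: θ'=-3.9694 (R=1.2000) → pose (6.9230, -4.2882, -3.9694)
step 2: θ'=-5.0944 (R=-0.6667) → pose (6.7953, -3.5887, -5.0944)
step 3: θ'=-4.4694 (R=0.4000) → pose (6.8124, -3.3433, -4.4694)

(6.8124, -3.3433, -4.4694)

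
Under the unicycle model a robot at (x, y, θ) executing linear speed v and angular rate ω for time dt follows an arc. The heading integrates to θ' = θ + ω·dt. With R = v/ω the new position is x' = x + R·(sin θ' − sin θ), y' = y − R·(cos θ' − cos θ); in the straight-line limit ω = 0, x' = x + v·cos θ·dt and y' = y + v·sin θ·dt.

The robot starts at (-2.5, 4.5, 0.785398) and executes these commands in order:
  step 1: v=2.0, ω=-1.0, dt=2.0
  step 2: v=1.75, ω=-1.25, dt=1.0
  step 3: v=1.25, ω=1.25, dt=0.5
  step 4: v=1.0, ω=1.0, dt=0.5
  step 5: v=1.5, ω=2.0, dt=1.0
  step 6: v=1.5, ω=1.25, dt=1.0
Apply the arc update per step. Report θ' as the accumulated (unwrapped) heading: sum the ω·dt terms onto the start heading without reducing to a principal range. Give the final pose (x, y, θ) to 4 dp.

step 1: θ'=-1.2146 (R=-2.0000) → pose (0.7887, 3.7832, -1.2146)
step 2: θ'=-2.4646 (R=-1.4000) → pose (0.3536, 2.2038, -2.4646)
step 3: θ'=-1.8396 (R=1.0000) → pose (0.0159, 1.6899, -1.8396)
step 4: θ'=-1.3396 (R=1.0000) → pose (0.0066, 1.1952, -1.3396)
step 5: θ'=0.6604 (R=0.7500) → pose (1.1968, 0.7747, 0.6604)
step 6: θ'=1.9104 (R=1.2000) → pose (1.5921, 2.1221, 1.9104)

(1.5921, 2.1221, 1.9104)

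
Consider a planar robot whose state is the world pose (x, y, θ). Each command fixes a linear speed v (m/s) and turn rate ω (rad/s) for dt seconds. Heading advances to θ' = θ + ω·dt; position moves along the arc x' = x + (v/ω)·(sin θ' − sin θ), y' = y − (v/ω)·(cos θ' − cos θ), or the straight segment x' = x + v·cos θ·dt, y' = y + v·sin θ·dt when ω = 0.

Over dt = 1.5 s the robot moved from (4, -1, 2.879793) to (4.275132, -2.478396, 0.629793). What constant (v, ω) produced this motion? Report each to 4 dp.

Δθ = 0.629793 − 2.879793 = -2.250000
ω = Δθ/dt = -2.250000/1.5 = -1.5000
R = −Δy/(cos θ' − cos θ) = 0.8333
v = R·ω = 0.8333·-1.5000 = -1.2500

v = -1.2500, ω = -1.5000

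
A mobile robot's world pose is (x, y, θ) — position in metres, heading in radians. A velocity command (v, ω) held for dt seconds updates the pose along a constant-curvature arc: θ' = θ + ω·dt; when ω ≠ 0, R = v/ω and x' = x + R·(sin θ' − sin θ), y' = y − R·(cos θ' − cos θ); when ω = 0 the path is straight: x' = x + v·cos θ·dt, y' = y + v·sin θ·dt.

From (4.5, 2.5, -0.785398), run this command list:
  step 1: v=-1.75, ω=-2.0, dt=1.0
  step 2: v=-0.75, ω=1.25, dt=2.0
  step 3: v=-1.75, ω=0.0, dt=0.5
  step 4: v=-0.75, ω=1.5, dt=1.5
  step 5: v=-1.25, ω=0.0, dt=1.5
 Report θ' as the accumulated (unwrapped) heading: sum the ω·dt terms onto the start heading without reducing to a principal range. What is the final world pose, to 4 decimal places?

step 1: θ'=-2.7854 (R=0.8750) → pose (4.8136, 3.9388, -2.7854)
step 2: θ'=-0.2854 (R=-0.6000) → pose (4.7733, 5.0769, -0.2854)
step 3: θ'=-0.2854 (straight) → pose (3.9337, 5.3232, -0.2854)
step 4: θ'=1.9646 (R=-0.5000) → pose (3.3312, 4.6516, 1.9646)
step 5: θ'=1.9646 (straight) → pose (4.0506, 2.9201, 1.9646)

(4.0506, 2.9201, 1.9646)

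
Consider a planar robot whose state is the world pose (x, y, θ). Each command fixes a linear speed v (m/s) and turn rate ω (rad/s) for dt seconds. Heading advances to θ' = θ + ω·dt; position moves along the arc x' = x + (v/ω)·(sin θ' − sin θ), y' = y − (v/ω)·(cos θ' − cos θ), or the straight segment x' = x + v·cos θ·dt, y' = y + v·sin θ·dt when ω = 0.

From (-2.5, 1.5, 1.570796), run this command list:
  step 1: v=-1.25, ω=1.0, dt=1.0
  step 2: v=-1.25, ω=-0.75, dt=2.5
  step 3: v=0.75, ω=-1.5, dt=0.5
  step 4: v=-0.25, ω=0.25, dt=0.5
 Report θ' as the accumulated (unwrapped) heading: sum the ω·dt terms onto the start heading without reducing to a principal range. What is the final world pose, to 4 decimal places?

(-1.5349, -2.1191, 0.0708)

step 1: θ'=2.5708 (R=-1.2500) → pose (-1.9254, 0.4482, 2.5708)
step 2: θ'=0.6958 (R=1.6667) → pose (-1.7576, -2.2335, 0.6958)
step 3: θ'=-0.0542 (R=-0.5000) → pose (-1.4100, -2.1180, -0.0542)
step 4: θ'=0.0708 (R=-1.0000) → pose (-1.5349, -2.1191, 0.0708)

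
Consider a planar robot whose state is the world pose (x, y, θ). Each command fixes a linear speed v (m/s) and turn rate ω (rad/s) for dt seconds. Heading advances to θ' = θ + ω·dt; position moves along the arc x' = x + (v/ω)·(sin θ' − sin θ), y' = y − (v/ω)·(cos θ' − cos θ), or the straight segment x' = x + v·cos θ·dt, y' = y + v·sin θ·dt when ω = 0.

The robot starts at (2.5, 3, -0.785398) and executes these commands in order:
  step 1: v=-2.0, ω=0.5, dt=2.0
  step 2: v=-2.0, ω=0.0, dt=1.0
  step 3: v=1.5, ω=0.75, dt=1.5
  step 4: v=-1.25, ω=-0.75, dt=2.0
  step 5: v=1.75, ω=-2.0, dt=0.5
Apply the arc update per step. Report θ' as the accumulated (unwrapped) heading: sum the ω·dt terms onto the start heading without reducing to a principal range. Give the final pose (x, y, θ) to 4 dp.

(-2.8394, 3.3717, -1.1604)

step 1: θ'=0.2146 (R=-4.0000) → pose (-1.1803, 4.0798, 0.2146)
step 2: θ'=0.2146 (straight) → pose (-3.1344, 3.6539, 0.2146)
step 3: θ'=1.3396 (R=2.0000) → pose (-1.6135, 5.1497, 1.3396)
step 4: θ'=-0.1604 (R=1.6667) → pose (-3.5020, 3.8864, -0.1604)
step 5: θ'=-1.1604 (R=-0.8750) → pose (-2.8394, 3.3717, -1.1604)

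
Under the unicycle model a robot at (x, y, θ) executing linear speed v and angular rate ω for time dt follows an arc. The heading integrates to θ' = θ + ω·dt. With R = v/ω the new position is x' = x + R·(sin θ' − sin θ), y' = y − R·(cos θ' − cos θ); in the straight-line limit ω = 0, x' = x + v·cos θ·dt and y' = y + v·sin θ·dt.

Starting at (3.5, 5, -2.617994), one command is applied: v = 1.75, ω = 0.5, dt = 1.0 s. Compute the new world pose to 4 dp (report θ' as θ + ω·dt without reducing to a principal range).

(2.2610, 3.7899, -2.1180)

θ' = -2.6180 + 0.5·1.0 = -2.1180
R = v/ω = 1.75/0.5 = 3.5000
x' = 3.5 + 3.5000·(sin -2.1180 − sin -2.6180) = 2.2610
y' = 5 − 3.5000·(cos -2.1180 − cos -2.6180) = 3.7899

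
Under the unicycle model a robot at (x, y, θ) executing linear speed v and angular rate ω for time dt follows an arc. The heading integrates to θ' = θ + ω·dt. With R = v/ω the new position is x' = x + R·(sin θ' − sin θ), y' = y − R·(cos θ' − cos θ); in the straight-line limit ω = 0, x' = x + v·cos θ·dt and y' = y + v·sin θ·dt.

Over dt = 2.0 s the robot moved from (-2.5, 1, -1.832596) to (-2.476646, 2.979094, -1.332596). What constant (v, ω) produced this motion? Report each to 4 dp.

v = -1.0000, ω = 0.2500

Δθ = -1.332596 − -1.832596 = 0.500000
ω = Δθ/dt = 0.500000/2.0 = 0.2500
R = −Δy/(cos θ' − cos θ) = -4.0000
v = R·ω = -4.0000·0.2500 = -1.0000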